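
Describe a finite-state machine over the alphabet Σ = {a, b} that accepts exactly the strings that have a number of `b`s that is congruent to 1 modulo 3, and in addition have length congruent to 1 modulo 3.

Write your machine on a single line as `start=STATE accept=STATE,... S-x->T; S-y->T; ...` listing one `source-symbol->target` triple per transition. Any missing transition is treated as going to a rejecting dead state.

start=q0; accept=q2; q0-a->q1; q0-b->q2; q1-a->q3; q1-b->q4; q2-a->q4; q2-b->q5; q3-a->q0; q3-b->q6; q4-a->q6; q4-b->q7; q5-a->q7; q5-b->q0; q6-a->q2; q6-b->q8; q7-a->q8; q7-b->q1; q8-a->q5; q8-b->q3

Build one automaton per condition and run them in lockstep. The first has 3 states tracking the count of `b`s modulo 3; the second has 3 states tracking the input length modulo 3. A product state is a pair (one from each), accepting exactly when both do.
9 states suffice.
        a   b  
>  q0   q1  q2 
   q1   q3  q4 
 * q2   q4  q5 
   q3   q0  q6 
   q4   q6  q7 
   q5   q7  q0 
   q6   q2  q8 
   q7   q8  q1 
   q8   q5  q3 
(> = start, * = accepting)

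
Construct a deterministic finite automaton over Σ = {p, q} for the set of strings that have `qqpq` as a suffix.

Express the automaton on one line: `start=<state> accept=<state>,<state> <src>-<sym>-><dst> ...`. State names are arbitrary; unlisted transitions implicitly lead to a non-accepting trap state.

Remember how much of `qqpq` the current input suffix matches. State s0 means no match yet; s1 means the last symbol is `q`; s2 means the last 2 symbols are `qq`; s3 means the last 3 symbols are `qqp`; s4 means the last 4 symbols are `qqpq`. Only s4 accepts. On a mismatch, fall back to the longest proper suffix that is still a prefix of `qqpq`.
5 states suffice.
        p   q  
>  s0   s0  s1 
   s1   s0  s2 
   s2   s3  s2 
   s3   s0  s4 
 * s4   s0  s2 
(> = start, * = accepting)

start=s0 accept=s4 s0-p->s0 s0-q->s1 s1-p->s0 s1-q->s2 s2-p->s3 s2-q->s2 s3-p->s0 s3-q->s4 s4-p->s0 s4-q->s2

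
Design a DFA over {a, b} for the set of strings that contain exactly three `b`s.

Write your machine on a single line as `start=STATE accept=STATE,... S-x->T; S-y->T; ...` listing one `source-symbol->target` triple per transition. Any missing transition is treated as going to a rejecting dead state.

Count `b`s, saturating at 4: states s0 through s3 mean 0 through 3 `b`s seen; s4 means more than 3. Each `b` increments (capped at s4); other symbols loop. Accept from {s3}.
5 states suffice.
        a   b  
>  s0   s0  s1 
   s1   s1  s2 
   s2   s2  s3 
 * s3   s3  s4 
   s4   s4  s4 
(> = start, * = accepting)

start=s0; accept=s3; s0-a->s0; s0-b->s1; s1-a->s1; s1-b->s2; s2-a->s2; s2-b->s3; s3-a->s3; s3-b->s4; s4-a->s4; s4-b->s4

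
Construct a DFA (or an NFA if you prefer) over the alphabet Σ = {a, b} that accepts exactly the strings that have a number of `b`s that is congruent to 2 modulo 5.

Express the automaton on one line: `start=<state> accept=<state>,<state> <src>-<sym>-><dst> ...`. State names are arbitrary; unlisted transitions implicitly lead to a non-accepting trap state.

start=q0 accept=q2 q0-a->q0 q0-b->q1 q1-a->q1 q1-b->q2 q2-a->q2 q2-b->q3 q3-a->q3 q3-b->q4 q4-a->q4 q4-b->q0

Keep the running count of `b`s modulo 5: each `b` advances along the cycle q0 → q1 → q2 → q3 → q4 → q0 while other symbols loop. Accept at q2.
5 states suffice.
        a   b  
>  q0   q0  q1 
   q1   q1  q2 
 * q2   q2  q3 
   q3   q3  q4 
   q4   q4  q0 
(> = start, * = accepting)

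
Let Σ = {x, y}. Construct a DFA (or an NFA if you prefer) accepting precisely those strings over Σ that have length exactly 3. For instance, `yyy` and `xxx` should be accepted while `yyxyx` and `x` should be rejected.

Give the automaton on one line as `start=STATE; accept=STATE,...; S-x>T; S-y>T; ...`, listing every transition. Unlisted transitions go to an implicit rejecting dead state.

Count input length up to 4: every symbol moves from q0 toward q4, which means 'more than 3' and absorbs. Accept from {q3}.
With 5 states:
        x   y  
>  q0   q1  q1 
   q1   q2  q2 
   q2   q3  q3 
 * q3   q4  q4 
   q4   q4  q4 
(> = start, * = accepting)

start=q0; accept=q3; q0-x>q1; q0-y>q1; q1-x>q2; q1-y>q2; q2-x>q3; q2-y>q3; q3-x>q4; q3-y>q4; q4-x>q4; q4-y>q4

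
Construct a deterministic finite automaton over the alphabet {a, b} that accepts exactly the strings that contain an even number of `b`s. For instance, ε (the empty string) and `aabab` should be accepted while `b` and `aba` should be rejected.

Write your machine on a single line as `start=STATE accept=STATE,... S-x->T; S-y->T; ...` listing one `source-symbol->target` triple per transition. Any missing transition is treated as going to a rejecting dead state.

start=S0; accept=S0; S0-a->S0; S0-b->S1; S1-a->S1; S1-b->S0

Keep the running count of `b`s modulo 2: each `b` advances along the cycle S0 → S1 → S0 while other symbols loop. Accept at S0.
        a   b  
>* S0   S0  S1 
   S1   S1  S0 
(> = start, * = accepting)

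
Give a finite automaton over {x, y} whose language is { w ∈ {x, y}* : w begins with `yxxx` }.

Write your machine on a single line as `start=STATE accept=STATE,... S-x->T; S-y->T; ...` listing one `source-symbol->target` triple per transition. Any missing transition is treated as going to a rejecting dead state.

Walk along `yxxx` while the input agrees: from q0 take `y` to q1, and so on. Any deviation drops to the rejecting sink q5. Once q4 is reached the prefix is confirmed and every continuation is accepted.
A 6-state machine:
        x   y  
>  q0   q5  q1 
   q1   q2  q5 
   q2   q3  q5 
   q3   q4  q5 
 * q4   q4  q4 
   q5   q5  q5 
(> = start, * = accepting)

start=q0; accept=q4; q0-x->q5; q0-y->q1; q1-x->q2; q1-y->q5; q2-x->q3; q2-y->q5; q3-x->q4; q3-y->q5; q4-x->q4; q4-y->q4; q5-x->q5; q5-y->q5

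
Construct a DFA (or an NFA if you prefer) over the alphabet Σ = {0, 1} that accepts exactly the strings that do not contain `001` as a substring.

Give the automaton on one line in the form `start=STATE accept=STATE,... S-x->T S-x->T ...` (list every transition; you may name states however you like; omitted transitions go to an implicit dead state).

This is the complement of 'contains `001`'. Use the same substring-matching states — S0 through S3 holding how much of `001` has just been matched — but flip the accepting set: everything except the trap S3 accepts.
        0   1  
>* S0   S1  S0 
 * S1   S2  S0 
 * S2   S2  S3 
   S3   S3  S3 
(> = start, * = accepting)

start=S0 accept=S0,S1,S2 S0-0->S1 S0-1->S0 S1-0->S2 S1-1->S0 S2-0->S2 S2-1->S3 S3-0->S3 S3-1->S3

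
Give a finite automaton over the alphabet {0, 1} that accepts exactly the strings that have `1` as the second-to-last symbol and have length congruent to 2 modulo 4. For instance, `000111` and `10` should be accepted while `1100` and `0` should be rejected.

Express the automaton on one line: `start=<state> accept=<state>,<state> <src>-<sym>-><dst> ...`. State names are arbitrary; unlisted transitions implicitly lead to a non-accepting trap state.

start=q0 accept=q4 q0-0->q1 q0-1->q2 q1-0->q3 q1-1->q3 q2-0->q4 q2-1->q4 q3-0->q5 q3-1->q5 q4-0->q5 q4-1->q5 q5-0->q0 q5-1->q0

Build one automaton per condition and run them in lockstep. One (7 states) tracks the last 2 symbols read; the other (4 states) tracks the input length modulo 4. Each combined state is a pair, one component from each; accept when both components accept. Minimizing collapses redundant product states.
A 6-state machine:
        0   1  
>  q0   q1  q2 
   q1   q3  q3 
   q2   q4  q4 
   q3   q5  q5 
 * q4   q5  q5 
   q5   q0  q0 
(> = start, * = accepting)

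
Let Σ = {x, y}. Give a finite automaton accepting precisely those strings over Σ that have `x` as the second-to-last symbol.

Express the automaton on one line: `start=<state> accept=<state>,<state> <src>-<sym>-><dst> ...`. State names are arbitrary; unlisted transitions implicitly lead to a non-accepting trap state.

start=S0 accept=S3,S4 S0-x->S1 S0-y->S2 S1-x->S3 S1-y->S4 S2-x->S5 S2-y->S6 S3-x->S3 S3-y->S4 S4-x->S5 S4-y->S6 S5-x->S3 S5-y->S4 S6-x->S5 S6-y->S6

A DFA must remember the last 2 symbols (since which symbol is second-to-last isn't known until the input ends). Use one state per possible window of the last ≤2 symbols; accept from those whose window starts with `x`.
7 states suffice.
        x   y  
>  S0   S1  S2 
   S1   S3  S4 
   S2   S5  S6 
 * S3   S3  S4 
 * S4   S5  S6 
   S5   S3  S4 
   S6   S5  S6 
(> = start, * = accepting)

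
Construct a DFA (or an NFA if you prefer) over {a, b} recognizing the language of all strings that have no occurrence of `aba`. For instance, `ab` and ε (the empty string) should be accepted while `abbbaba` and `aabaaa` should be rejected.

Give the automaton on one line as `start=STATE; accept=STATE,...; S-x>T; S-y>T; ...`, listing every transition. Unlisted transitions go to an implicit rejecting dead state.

This is the complement of 'contains `aba`'. Use the same substring-matching states — s0 through s3 holding how much of `aba` has just been matched — but flip the accepting set: everything except the trap s3 accepts.
4 states suffice.
        a   b  
>* s0   s1  s0 
 * s1   s1  s2 
 * s2   s3  s0 
   s3   s3  s3 
(> = start, * = accepting)

start=s0; accept=s0,s1,s2; s0-a>s1; s0-b>s0; s1-a>s1; s1-b>s2; s2-a>s3; s2-b>s0; s3-a>s3; s3-b>s3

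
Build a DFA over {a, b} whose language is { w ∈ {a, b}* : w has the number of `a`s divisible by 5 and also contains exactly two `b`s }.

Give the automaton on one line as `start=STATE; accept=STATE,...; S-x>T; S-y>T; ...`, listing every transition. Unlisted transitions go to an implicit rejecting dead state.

Handle the two conditions separately and then intersect. The first has 5 states tracking the count of `a`s modulo 5; the second has 4 states tracking the count of `b`s, saturating at 3. A product state is a pair (one from each), accepting exactly when both do. Equivalent product states are then merged.
With 16 states:
          a    b  
>  q0     q1   q2 
   q1     q3   q4 
   q2     q4   q5 
   q3     q6   q7 
   q4     q7   q8 
 * q5     q8   q9 
   q6    q10  q11 
   q7    q11  q12 
   q8    q12   q9 
   q9     q9   q9 
   q10    q0  q13 
   q11   q13  q14 
   q12   q14   q9 
   q13    q2  q15 
   q14   q15   q9 
   q15    q5   q9 
(> = start, * = accepting)

start=q0; accept=q5; q0-a>q1; q0-b>q2; q1-a>q3; q1-b>q4; q2-a>q4; q2-b>q5; q3-a>q6; q3-b>q7; q4-a>q7; q4-b>q8; q5-a>q8; q5-b>q9; q6-a>q10; q6-b>q11; q7-a>q11; q7-b>q12; q8-a>q12; q8-b>q9; q9-a>q9; q9-b>q9; q10-a>q0; q10-b>q13; q11-a>q13; q11-b>q14; q12-a>q14; q12-b>q9; q13-a>q2; q13-b>q15; q14-a>q15; q14-b>q9; q15-a>q5; q15-b>q9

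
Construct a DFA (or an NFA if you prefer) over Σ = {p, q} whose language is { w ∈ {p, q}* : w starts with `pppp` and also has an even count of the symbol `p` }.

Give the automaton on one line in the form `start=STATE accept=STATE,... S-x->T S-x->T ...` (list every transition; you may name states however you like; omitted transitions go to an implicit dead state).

start=A accept=F A-p->B A-q->C B-p->D B-q->C C-p->C C-q->C D-p->E D-q->C E-p->F E-q->C F-p->G F-q->F G-p->F G-q->G

Handle the two conditions separately and then intersect. The first has 6 states tracking whether the input so far still matches the prefix `pppp`; the second has 2 states tracking the count of `p`s modulo 2. A product state is a pair (one from each), accepting exactly when both do. Equivalent product states are then merged.
7 states suffice.
       p  q 
>  A   B  C 
   B   D  C 
   C   C  C 
   D   E  C 
   E   F  C 
 * F   G  F 
   G   F  G 
(> = start, * = accepting)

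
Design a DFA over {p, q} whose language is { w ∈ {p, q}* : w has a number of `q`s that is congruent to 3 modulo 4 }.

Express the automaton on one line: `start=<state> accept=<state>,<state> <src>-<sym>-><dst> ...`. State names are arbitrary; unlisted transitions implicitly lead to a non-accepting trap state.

Keep the running count of `q`s modulo 4: each `q` advances along the cycle A → B → C → D → A while other symbols loop. Accept at D.
With 4 states:
       p  q 
>  A   A  B 
   B   B  C 
   C   C  D 
 * D   D  A 
(> = start, * = accepting)

start=A accept=D A-p->A A-q->B B-p->B B-q->C C-p->C C-q->D D-p->D D-q->A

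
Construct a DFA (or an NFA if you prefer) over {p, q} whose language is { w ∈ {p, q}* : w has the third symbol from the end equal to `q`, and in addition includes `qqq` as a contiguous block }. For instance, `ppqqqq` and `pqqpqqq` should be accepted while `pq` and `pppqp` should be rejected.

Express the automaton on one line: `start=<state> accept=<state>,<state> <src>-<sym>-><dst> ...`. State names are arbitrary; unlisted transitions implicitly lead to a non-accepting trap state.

Build one automaton per condition and run them in lockstep. One (15 states) tracks the last 3 symbols read; the other (4 states) tracks whether and how much of `qqq` has been seen. Each combined state is a pair, one component from each; accept when both components accept. Minimizing collapses redundant product states.
          p    q  
>  s0     s0   s1 
   s1     s0   s2 
   s2     s0   s3 
 * s3     s4   s3 
 * s4     s5   s6 
 * s5     s7   s8 
 * s6     s9  s10 
   s7     s7   s8 
   s8     s9  s10 
   s9     s5   s6 
   s10    s4   s3 
(> = start, * = accepting)

start=s0 accept=s3,s4,s5,s6 s0-p->s0 s0-q->s1 s1-p->s0 s1-q->s2 s2-p->s0 s2-q->s3 s3-p->s4 s3-q->s3 s4-p->s5 s4-q->s6 s5-p->s7 s5-q->s8 s6-p->s9 s6-q->s10 s7-p->s7 s7-q->s8 s8-p->s9 s8-q->s10 s9-p->s5 s9-q->s6 s10-p->s4 s10-q->s3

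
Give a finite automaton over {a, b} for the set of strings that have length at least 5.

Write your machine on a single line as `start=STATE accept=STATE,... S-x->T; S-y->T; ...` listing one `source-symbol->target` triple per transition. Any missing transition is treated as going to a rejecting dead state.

We only need to distinguish lengths 0, 1, …, 5, and '>5'. Chain q0 → q1 → q2 → q3 → q4 → q5 → q6 on every symbol, with q6 looping. Accepting states: {q5, q6}.
7 states suffice.
        a   b  
>  q0   q1  q1 
   q1   q2  q2 
   q2   q3  q3 
   q3   q4  q4 
   q4   q5  q5 
 * q5   q6  q6 
 * q6   q6  q6 
(> = start, * = accepting)

start=q0; accept=q5,q6; q0-a->q1; q0-b->q1; q1-a->q2; q1-b->q2; q2-a->q3; q2-b->q3; q3-a->q4; q3-b->q4; q4-a->q5; q4-b->q5; q5-a->q6; q5-b->q6; q6-a->q6; q6-b->q6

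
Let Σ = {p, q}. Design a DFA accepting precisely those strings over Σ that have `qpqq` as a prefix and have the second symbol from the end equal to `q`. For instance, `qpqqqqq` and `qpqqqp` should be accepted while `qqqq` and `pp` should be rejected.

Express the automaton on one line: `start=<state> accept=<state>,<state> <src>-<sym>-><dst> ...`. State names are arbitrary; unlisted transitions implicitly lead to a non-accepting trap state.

Handle the two conditions separately and then intersect. One (6 states) tracks whether the input so far still matches the prefix `qpqq`; the other (7 states) tracks the last 2 symbols read. Each combined state is a pair, one component from each; accept when both components accept.
With 13 states:
          p    q  
>  S0     S1   S2 
   S1     S3   S4 
   S2     S5   S6 
   S3     S3   S4 
   S4     S7   S6 
   S5     S3   S8 
   S6     S7   S6 
   S7     S3   S4 
   S8     S7   S9 
 * S9    S10   S9 
 * S10   S11  S12 
   S11   S11  S12 
   S12   S10   S9 
(> = start, * = accepting)

start=S0 accept=S9,S10 S0-p->S1 S0-q->S2 S1-p->S3 S1-q->S4 S2-p->S5 S2-q->S6 S3-p->S3 S3-q->S4 S4-p->S7 S4-q->S6 S5-p->S3 S5-q->S8 S6-p->S7 S6-q->S6 S7-p->S3 S7-q->S4 S8-p->S7 S8-q->S9 S9-p->S10 S9-q->S9 S10-p->S11 S10-q->S12 S11-p->S11 S11-q->S12 S12-p->S10 S12-q->S9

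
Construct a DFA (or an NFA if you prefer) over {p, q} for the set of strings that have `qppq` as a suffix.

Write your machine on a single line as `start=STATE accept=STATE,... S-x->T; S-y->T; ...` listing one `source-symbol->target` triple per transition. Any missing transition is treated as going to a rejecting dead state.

Remember how much of `qppq` the current input suffix matches. State s0 means no match yet; s1 means the last symbol is `q`; s2 means the last 2 symbols are `qp`; s3 means the last 3 symbols are `qpp`; s4 means the last 4 symbols are `qppq`. Only s4 accepts. On a mismatch, fall back to the longest proper suffix that is still a prefix of `qppq`.
        p   q  
>  s0   s0  s1 
   s1   s2  s1 
   s2   s3  s1 
   s3   s0  s4 
 * s4   s2  s1 
(> = start, * = accepting)

start=s0; accept=s4; s0-p->s0; s0-q->s1; s1-p->s2; s1-q->s1; s2-p->s3; s2-q->s1; s3-p->s0; s3-q->s4; s4-p->s2; s4-q->s1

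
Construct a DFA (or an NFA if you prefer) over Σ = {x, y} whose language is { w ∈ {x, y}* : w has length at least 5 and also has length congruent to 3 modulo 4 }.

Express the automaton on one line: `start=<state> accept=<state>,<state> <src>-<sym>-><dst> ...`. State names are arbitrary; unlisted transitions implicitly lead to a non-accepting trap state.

start=q0 accept=q7 q0-x->q1 q0-y->q1 q1-x->q2 q1-y->q2 q2-x->q3 q2-y->q3 q3-x->q4 q3-y->q4 q4-x->q5 q4-y->q5 q5-x->q6 q5-y->q6 q6-x->q7 q6-y->q7 q7-x->q4 q7-y->q4

Handle the two conditions separately and then intersect. The first has 7 states tracking the input length, saturating at 6; the second has 4 states tracking the input length modulo 4. A product state is a pair (one from each), accepting exactly when both do. Minimizing collapses redundant product states.
With 8 states:
        x   y  
>  q0   q1  q1 
   q1   q2  q2 
   q2   q3  q3 
   q3   q4  q4 
   q4   q5  q5 
   q5   q6  q6 
   q6   q7  q7 
 * q7   q4  q4 
(> = start, * = accepting)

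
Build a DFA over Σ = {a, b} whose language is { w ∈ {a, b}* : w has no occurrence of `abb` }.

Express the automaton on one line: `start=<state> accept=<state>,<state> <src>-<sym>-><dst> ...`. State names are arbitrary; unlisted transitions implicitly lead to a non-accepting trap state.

start=q0 accept=q0,q1,q2 q0-a->q1 q0-b->q0 q1-a->q1 q1-b->q2 q2-a->q1 q2-b->q3 q3-a->q3 q3-b->q3

This is the complement of 'contains `abb`'. Use the same substring-matching states — q0 through q3 holding how much of `abb` has just been matched — but flip the accepting set: everything except the trap q3 accepts.
4 states suffice.
        a   b  
>* q0   q1  q0 
 * q1   q1  q2 
 * q2   q1  q3 
   q3   q3  q3 
(> = start, * = accepting)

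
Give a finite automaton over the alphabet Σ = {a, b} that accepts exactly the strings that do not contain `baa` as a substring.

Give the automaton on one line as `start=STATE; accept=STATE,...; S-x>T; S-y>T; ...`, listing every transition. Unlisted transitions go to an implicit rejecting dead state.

Track partial matches of the forbidden pattern `baa`. State S3 is a dead state reached once `baa` has occurred; every other state accepts. S0 means no part of `baa` is currently matched.
A 4-state machine:
        a   b  
>* S0   S0  S1 
 * S1   S2  S1 
 * S2   S3  S1 
   S3   S3  S3 
(> = start, * = accepting)

start=S0; accept=S0,S1,S2; S0-a>S0; S0-b>S1; S1-a>S2; S1-b>S1; S2-a>S3; S2-b>S1; S3-a>S3; S3-b>S3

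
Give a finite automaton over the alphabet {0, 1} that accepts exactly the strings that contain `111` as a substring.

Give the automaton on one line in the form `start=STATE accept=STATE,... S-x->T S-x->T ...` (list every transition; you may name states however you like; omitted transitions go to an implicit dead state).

start=q0 accept=q3 q0-0->q0 q0-1->q1 q1-0->q0 q1-1->q2 q2-0->q0 q2-1->q3 q3-0->q3 q3-1->q3

Track how much of `111` has been matched so far: state q0 is no progress, q3 is the absorbing accept state reached once `111` has occurred. Intermediate states record partial matches; on a mismatch, fall back to the longest reusable overlap.
With 4 states:
        0   1  
>  q0   q0  q1 
   q1   q0  q2 
   q2   q0  q3 
 * q3   q3  q3 
(> = start, * = accepting)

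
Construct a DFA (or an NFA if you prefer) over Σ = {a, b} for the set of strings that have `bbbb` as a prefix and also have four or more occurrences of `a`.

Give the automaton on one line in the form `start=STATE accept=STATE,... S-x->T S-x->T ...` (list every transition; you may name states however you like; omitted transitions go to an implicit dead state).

start=q0 accept=q13,q14 q0-a->q1 q0-b->q2 q1-a->q3 q1-b->q1 q2-a->q1 q2-b->q4 q3-a->q5 q3-b->q3 q4-a->q1 q4-b->q6 q5-a->q7 q5-b->q5 q6-a->q1 q6-b->q8 q7-a->q9 q7-b->q7 q8-a->q10 q8-b->q8 q9-a->q9 q9-b->q9 q10-a->q11 q10-b->q10 q11-a->q12 q11-b->q11 q12-a->q13 q12-b->q12 q13-a->q14 q13-b->q13 q14-a->q14 q14-b->q14

Handle the two conditions separately and then intersect. One (6 states) tracks whether the input so far still matches the prefix `bbbb`; the other (6 states) tracks the count of `a`s, saturating at 5. Each combined state is a pair, one component from each; accept when both components accept.
A 15-state machine:
          a    b  
>  q0     q1   q2 
   q1     q3   q1 
   q2     q1   q4 
   q3     q5   q3 
   q4     q1   q6 
   q5     q7   q5 
   q6     q1   q8 
   q7     q9   q7 
   q8    q10   q8 
   q9     q9   q9 
   q10   q11  q10 
   q11   q12  q11 
   q12   q13  q12 
 * q13   q14  q13 
 * q14   q14  q14 
(> = start, * = accepting)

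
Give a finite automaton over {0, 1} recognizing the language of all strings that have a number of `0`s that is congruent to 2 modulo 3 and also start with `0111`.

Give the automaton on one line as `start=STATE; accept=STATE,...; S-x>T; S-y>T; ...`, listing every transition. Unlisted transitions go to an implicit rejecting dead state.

Build one automaton per condition and run them in lockstep. The first has 3 states tracking the count of `0`s modulo 3; the second has 6 states tracking whether the input so far still matches the prefix `0111`. A product state is a pair (one from each), accepting exactly when both do. Minimizing collapses redundant product states.
8 states suffice.
        0   1  
>  q0   q1  q2 
   q1   q2  q3 
   q2   q2  q2 
   q3   q2  q4 
   q4   q2  q5 
   q5   q6  q5 
 * q6   q7  q6 
   q7   q5  q7 
(> = start, * = accepting)

start=q0; accept=q6; q0-0>q1; q0-1>q2; q1-0>q2; q1-1>q3; q2-0>q2; q2-1>q2; q3-0>q2; q3-1>q4; q4-0>q2; q4-1>q5; q5-0>q6; q5-1>q5; q6-0>q7; q6-1>q6; q7-0>q5; q7-1>q7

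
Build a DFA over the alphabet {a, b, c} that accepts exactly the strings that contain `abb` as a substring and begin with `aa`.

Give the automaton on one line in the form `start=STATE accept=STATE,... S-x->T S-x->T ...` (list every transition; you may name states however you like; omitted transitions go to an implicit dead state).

Handle the two conditions separately and then intersect. The first has 4 states tracking whether and how much of `abb` has been seen; the second has 4 states tracking whether the input so far still matches the prefix `aa`. A product state is a pair (one from each), accepting exactly when both do. Minimizing collapses redundant product states.
        a   b   c  
>  q0   q1  q2  q2 
   q1   q3  q2  q2 
   q2   q2  q2  q2 
   q3   q3  q4  q5 
   q4   q3  q6  q5 
   q5   q3  q5  q5 
 * q6   q6  q6  q6 
(> = start, * = accepting)

start=q0 accept=q6 q0-a->q1 q0-b->q2 q0-c->q2 q1-a->q3 q1-b->q2 q1-c->q2 q2-a->q2 q2-b->q2 q2-c->q2 q3-a->q3 q3-b->q4 q3-c->q5 q4-a->q3 q4-b->q6 q4-c->q5 q5-a->q3 q5-b->q5 q5-c->q5 q6-a->q6 q6-b->q6 q6-c->q6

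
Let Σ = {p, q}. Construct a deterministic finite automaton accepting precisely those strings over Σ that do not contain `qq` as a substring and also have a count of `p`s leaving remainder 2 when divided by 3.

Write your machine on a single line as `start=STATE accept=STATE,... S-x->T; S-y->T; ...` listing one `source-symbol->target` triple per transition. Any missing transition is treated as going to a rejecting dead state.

start=S0; accept=S3,S6; S0-p->S1; S0-q->S2; S1-p->S3; S1-q->S4; S2-p->S1; S2-q->S5; S3-p->S0; S3-q->S6; S4-p->S3; S4-q->S5; S5-p->S5; S5-q->S5; S6-p->S0; S6-q->S5

Run two small machines in parallel and take their product. The first has 3 states tracking partial matches of the forbidden pattern `qq`; the second has 3 states tracking the count of `p`s modulo 3. A product state is a pair (one from each), accepting exactly when both do. Minimizing collapses redundant product states.
        p   q  
>  S0   S1  S2 
   S1   S3  S4 
   S2   S1  S5 
 * S3   S0  S6 
   S4   S3  S5 
   S5   S5  S5 
 * S6   S0  S5 
(> = start, * = accepting)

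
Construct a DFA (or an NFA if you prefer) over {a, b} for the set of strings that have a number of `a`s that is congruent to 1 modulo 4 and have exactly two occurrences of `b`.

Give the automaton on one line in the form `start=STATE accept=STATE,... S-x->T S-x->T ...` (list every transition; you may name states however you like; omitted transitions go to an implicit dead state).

Handle the two conditions separately and then intersect. One (4 states) tracks the count of `a`s modulo 4; the other (4 states) tracks the count of `b`s, saturating at 3. Each combined state is a pair, one component from each; accept when both components accept. After merging equivalent states the machine shrinks.
          a    b  
>  s0     s1   s2 
   s1     s3   s4 
   s2     s4   s5 
   s3     s6   s7 
   s4     s7   s8 
   s5     s8   s9 
   s6     s0  s10 
   s7    s10  s11 
 * s8    s11   s9 
   s9     s9   s9 
   s10    s2  s12 
   s11   s12   s9 
   s12    s5   s9 
(> = start, * = accepting)

start=s0 accept=s8 s0-a->s1 s0-b->s2 s1-a->s3 s1-b->s4 s2-a->s4 s2-b->s5 s3-a->s6 s3-b->s7 s4-a->s7 s4-b->s8 s5-a->s8 s5-b->s9 s6-a->s0 s6-b->s10 s7-a->s10 s7-b->s11 s8-a->s11 s8-b->s9 s9-a->s9 s9-b->s9 s10-a->s2 s10-b->s12 s11-a->s12 s11-b->s9 s12-a->s5 s12-b->s9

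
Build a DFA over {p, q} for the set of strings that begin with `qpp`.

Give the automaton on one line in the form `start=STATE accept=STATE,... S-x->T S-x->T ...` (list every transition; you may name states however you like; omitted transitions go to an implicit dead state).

Check the first 3 symbols one by one: S0 through S2 record how many have matched `qpp` so far; any wrong symbol goes to the dead state S4. After all 3 match we enter the accepting sink S3.
A 5-state machine:
        p   q  
>  S0   S4  S1 
   S1   S2  S4 
   S2   S3  S4 
 * S3   S3  S3 
   S4   S4  S4 
(> = start, * = accepting)

start=S0 accept=S3 S0-p->S4 S0-q->S1 S1-p->S2 S1-q->S4 S2-p->S3 S2-q->S4 S3-p->S3 S3-q->S3 S4-p->S4 S4-q->S4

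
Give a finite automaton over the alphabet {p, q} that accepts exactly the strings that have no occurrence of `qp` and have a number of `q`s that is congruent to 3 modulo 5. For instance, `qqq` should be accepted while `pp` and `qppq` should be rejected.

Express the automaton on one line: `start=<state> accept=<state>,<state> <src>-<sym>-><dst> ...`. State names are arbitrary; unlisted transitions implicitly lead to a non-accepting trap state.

Handle the two conditions separately and then intersect. One (3 states) tracks partial matches of the forbidden pattern `qp`; the other (5 states) tracks the count of `q`s modulo 5. Each combined state is a pair, one component from each; accept when both components accept. Minimizing collapses redundant product states.
A 7-state machine:
       p  q 
>  A   A  B 
   B   C  D 
   C   C  C 
   D   C  E 
 * E   C  F 
   F   C  G 
   G   C  B 
(> = start, * = accepting)

start=A accept=E A-p->A A-q->B B-p->C B-q->D C-p->C C-q->C D-p->C D-q->E E-p->C E-q->F F-p->C F-q->G G-p->C G-q->B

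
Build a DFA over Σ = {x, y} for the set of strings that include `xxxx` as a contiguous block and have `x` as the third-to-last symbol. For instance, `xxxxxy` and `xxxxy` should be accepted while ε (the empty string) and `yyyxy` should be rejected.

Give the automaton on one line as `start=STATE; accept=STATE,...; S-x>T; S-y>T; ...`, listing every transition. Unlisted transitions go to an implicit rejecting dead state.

start=q0; accept=q4,q5,q6,q7; q0-x>q1; q0-y>q0; q1-x>q2; q1-y>q0; q2-x>q3; q2-y>q0; q3-x>q4; q3-y>q0; q4-x>q4; q4-y>q5; q5-x>q6; q5-y>q7; q6-x>q8; q6-y>q9; q7-x>q10; q7-y>q11; q8-x>q4; q8-y>q5; q9-x>q6; q9-y>q7; q10-x>q8; q10-y>q9; q11-x>q10; q11-y>q11

Build one automaton per condition and run them in lockstep. The first has 5 states tracking whether and how much of `xxxx` has been seen; the second has 15 states tracking the last 3 symbols read. A product state is a pair (one from each), accepting exactly when both do. After merging equivalent states the machine shrinks.
          x    y  
>  q0     q1   q0 
   q1     q2   q0 
   q2     q3   q0 
   q3     q4   q0 
 * q4     q4   q5 
 * q5     q6   q7 
 * q6     q8   q9 
 * q7    q10  q11 
   q8     q4   q5 
   q9     q6   q7 
   q10    q8   q9 
   q11   q10  q11 
(> = start, * = accepting)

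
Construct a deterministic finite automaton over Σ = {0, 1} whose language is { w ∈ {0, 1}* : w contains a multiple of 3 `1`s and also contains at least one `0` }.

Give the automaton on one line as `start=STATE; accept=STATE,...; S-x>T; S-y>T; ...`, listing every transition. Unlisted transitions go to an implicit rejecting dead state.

Build one automaton per condition and run them in lockstep. The first has 3 states tracking the count of `1`s modulo 3; the second has 3 states tracking the count of `0`s, saturating at 2. A product state is a pair (one from each), accepting exactly when both do. Minimizing collapses redundant product states.
With 6 states:
       0  1 
>  A   B  C 
 * B   B  D 
   C   D  E 
   D   D  F 
   E   F  A 
   F   F  B 
(> = start, * = accepting)

start=A; accept=B; A-0>B; A-1>C; B-0>B; B-1>D; C-0>D; C-1>E; D-0>D; D-1>F; E-0>F; E-1>A; F-0>F; F-1>B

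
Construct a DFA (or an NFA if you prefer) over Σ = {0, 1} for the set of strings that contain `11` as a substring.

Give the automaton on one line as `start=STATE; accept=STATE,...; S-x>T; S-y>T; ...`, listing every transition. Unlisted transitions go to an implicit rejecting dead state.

States q0..q1 record the length of the longest prefix of `11` that matches the current input suffix. Reaching q2 means `11` has been seen, and we stay there forever. Accept from q2.
With 3 states:
        0   1  
>  q0   q0  q1 
   q1   q0  q2 
 * q2   q2  q2 
(> = start, * = accepting)

start=q0; accept=q2; q0-0>q0; q0-1>q1; q1-0>q0; q1-1>q2; q2-0>q2; q2-1>q2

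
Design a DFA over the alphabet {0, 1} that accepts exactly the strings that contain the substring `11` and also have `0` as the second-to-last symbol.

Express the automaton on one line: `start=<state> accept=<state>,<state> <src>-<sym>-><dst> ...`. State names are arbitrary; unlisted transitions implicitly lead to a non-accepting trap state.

Run two small machines in parallel and take their product. The first has 3 states tracking whether and how much of `11` has been seen; the second has 7 states tracking the last 2 symbols read. A product state is a pair (one from each), accepting exactly when both do. Equivalent product states are then merged.
6 states suffice.
       0  1 
>  A   A  B 
   B   A  C 
   C   D  C 
   D   E  F 
 * E   E  F 
 * F   D  C 
(> = start, * = accepting)

start=A accept=E,F A-0->A A-1->B B-0->A B-1->C C-0->D C-1->C D-0->E D-1->F E-0->E E-1->F F-0->D F-1->C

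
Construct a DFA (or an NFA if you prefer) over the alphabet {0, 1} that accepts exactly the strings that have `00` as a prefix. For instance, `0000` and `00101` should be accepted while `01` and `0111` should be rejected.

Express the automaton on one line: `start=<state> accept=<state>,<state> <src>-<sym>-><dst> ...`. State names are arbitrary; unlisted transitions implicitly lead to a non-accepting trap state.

start=S0 accept=S2 S0-0->S1 S0-1->S3 S1-0->S2 S1-1->S3 S2-0->S2 S2-1->S2 S3-0->S3 S3-1->S3

Check the first 2 symbols one by one: S0 through S1 record how many have matched `00` so far; any wrong symbol goes to the dead state S3. After all 2 match we enter the accepting sink S2.
4 states suffice.
        0   1  
>  S0   S1  S3 
   S1   S2  S3 
 * S2   S2  S2 
   S3   S3  S3 
(> = start, * = accepting)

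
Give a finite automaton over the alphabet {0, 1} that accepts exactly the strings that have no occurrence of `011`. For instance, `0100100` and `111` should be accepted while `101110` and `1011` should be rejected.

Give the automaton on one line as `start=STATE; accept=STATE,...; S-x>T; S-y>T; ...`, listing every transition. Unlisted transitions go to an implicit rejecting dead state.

This is the complement of 'contains `011`'. Use the same substring-matching states — q0 through q3 holding how much of `011` has just been matched — but flip the accepting set: everything except the trap q3 accepts.
With 4 states:
        0   1  
>* q0   q1  q0 
 * q1   q1  q2 
 * q2   q1  q3 
   q3   q3  q3 
(> = start, * = accepting)

start=q0; accept=q0,q1,q2; q0-0>q1; q0-1>q0; q1-0>q1; q1-1>q2; q2-0>q1; q2-1>q3; q3-0>q3; q3-1>q3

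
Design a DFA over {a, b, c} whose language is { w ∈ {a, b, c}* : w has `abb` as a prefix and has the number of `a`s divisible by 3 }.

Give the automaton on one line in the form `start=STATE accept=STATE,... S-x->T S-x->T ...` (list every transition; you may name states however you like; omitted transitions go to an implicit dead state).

Handle the two conditions separately and then intersect. One (5 states) tracks whether the input so far still matches the prefix `abb`; the other (3 states) tracks the count of `a`s modulo 3. Each combined state is a pair, one component from each; accept when both components accept. Equivalent product states are then merged.
        a   b   c  
>  S0   S1  S2  S2 
   S1   S2  S3  S2 
   S2   S2  S2  S2 
   S3   S2  S4  S2 
   S4   S5  S4  S4 
   S5   S6  S5  S5 
 * S6   S4  S6  S6 
(> = start, * = accepting)

start=S0 accept=S6 S0-a->S1 S0-b->S2 S0-c->S2 S1-a->S2 S1-b->S3 S1-c->S2 S2-a->S2 S2-b->S2 S2-c->S2 S3-a->S2 S3-b->S4 S3-c->S2 S4-a->S5 S4-b->S4 S4-c->S4 S5-a->S6 S5-b->S5 S5-c->S5 S6-a->S4 S6-b->S6 S6-c->S6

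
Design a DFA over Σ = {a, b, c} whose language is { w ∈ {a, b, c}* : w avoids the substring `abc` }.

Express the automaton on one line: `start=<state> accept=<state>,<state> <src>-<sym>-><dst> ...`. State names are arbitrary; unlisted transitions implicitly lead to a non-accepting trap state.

start=q0 accept=q0,q1,q2 q0-a->q1 q0-b->q0 q0-c->q0 q1-a->q1 q1-b->q2 q1-c->q0 q2-a->q1 q2-b->q0 q2-c->q3 q3-a->q3 q3-b->q3 q3-c->q3

This is the complement of 'contains `abc`'. Use the same substring-matching states — q0 through q3 holding how much of `abc` has just been matched — but flip the accepting set: everything except the trap q3 accepts.
4 states suffice.
        a   b   c  
>* q0   q1  q0  q0 
 * q1   q1  q2  q0 
 * q2   q1  q0  q3 
   q3   q3  q3  q3 
(> = start, * = accepting)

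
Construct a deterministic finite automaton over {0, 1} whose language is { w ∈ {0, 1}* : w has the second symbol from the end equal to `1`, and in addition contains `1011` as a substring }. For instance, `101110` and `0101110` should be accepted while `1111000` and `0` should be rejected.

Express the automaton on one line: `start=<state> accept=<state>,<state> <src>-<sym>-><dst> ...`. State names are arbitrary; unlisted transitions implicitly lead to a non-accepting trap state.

Run two small machines in parallel and take their product. One (7 states) tracks the last 2 symbols read; the other (5 states) tracks whether and how much of `1011` has been seen. Each combined state is a pair, one component from each; accept when both components accept.
With 12 states:
          0    1  
>  q0     q1   q2 
   q1     q3   q4 
   q2     q5   q6 
   q3     q3   q4 
   q4     q5   q6 
   q5     q3   q7 
   q6     q5   q6 
   q7     q5   q8 
 * q8     q9   q8 
 * q9    q10  q11 
   q10   q10  q11 
   q11    q9   q8 
(> = start, * = accepting)

start=q0 accept=q8,q9 q0-0->q1 q0-1->q2 q1-0->q3 q1-1->q4 q2-0->q5 q2-1->q6 q3-0->q3 q3-1->q4 q4-0->q5 q4-1->q6 q5-0->q3 q5-1->q7 q6-0->q5 q6-1->q6 q7-0->q5 q7-1->q8 q8-0->q9 q8-1->q8 q9-0->q10 q9-1->q11 q10-0->q10 q10-1->q11 q11-0->q9 q11-1->q8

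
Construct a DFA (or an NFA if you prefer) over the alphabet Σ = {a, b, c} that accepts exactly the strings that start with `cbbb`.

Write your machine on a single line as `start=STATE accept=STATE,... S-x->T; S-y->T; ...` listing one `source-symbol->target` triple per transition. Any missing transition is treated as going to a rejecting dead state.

start=s0; accept=s4; s0-a->s5; s0-b->s5; s0-c->s1; s1-a->s5; s1-b->s2; s1-c->s5; s2-a->s5; s2-b->s3; s2-c->s5; s3-a->s5; s3-b->s4; s3-c->s5; s4-a->s4; s4-b->s4; s4-c->s4; s5-a->s5; s5-b->s5; s5-c->s5

Check the first 4 symbols one by one: s0 through s3 record how many have matched `cbbb` so far; any wrong symbol goes to the dead state s5. After all 4 match we enter the accepting sink s4.
With 6 states:
        a   b   c  
>  s0   s5  s5  s1 
   s1   s5  s2  s5 
   s2   s5  s3  s5 
   s3   s5  s4  s5 
 * s4   s4  s4  s4 
   s5   s5  s5  s5 
(> = start, * = accepting)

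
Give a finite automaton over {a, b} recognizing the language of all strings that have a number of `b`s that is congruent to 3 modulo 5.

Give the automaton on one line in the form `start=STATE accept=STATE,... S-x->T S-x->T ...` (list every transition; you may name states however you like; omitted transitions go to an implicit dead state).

start=S0 accept=S3 S0-a->S0 S0-b->S1 S1-a->S1 S1-b->S2 S2-a->S2 S2-b->S3 S3-a->S3 S3-b->S4 S4-a->S4 S4-b->S0

The only thing that matters is how many `b`s have appeared, reduced mod 5. Use one state per residue: S0 for 0, …, S4 for 4. Reading `b` moves to the next residue; anything else stays put. S3 is accepting.
5 states suffice.
        a   b  
>  S0   S0  S1 
   S1   S1  S2 
   S2   S2  S3 
 * S3   S3  S4 
   S4   S4  S0 
(> = start, * = accepting)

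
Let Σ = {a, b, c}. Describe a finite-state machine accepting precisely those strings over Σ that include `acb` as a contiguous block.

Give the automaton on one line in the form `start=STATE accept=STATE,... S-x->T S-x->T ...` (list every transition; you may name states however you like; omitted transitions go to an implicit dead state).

States s0..s2 record the length of the longest prefix of `acb` that matches the current input suffix. Reaching s3 means `acb` has been seen, and we stay there forever. Accept from s3.
A 4-state machine:
        a   b   c  
>  s0   s1  s0  s0 
   s1   s1  s0  s2 
   s2   s1  s3  s0 
 * s3   s3  s3  s3 
(> = start, * = accepting)

start=s0 accept=s3 s0-a->s1 s0-b->s0 s0-c->s0 s1-a->s1 s1-b->s0 s1-c->s2 s2-a->s1 s2-b->s3 s2-c->s0 s3-a->s3 s3-b->s3 s3-c->s3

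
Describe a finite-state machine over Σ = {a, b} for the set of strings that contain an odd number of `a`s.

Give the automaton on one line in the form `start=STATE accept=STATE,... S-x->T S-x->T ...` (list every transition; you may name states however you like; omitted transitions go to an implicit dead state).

The only thing that matters is how many `a`s have appeared, reduced mod 2. Use one state per residue: s0 for 0, …, s1 for 1. Reading `a` moves to the next residue; anything else stays put. s1 is accepting.
A 2-state machine:
        a   b  
>  s0   s1  s0 
 * s1   s0  s1 
(> = start, * = accepting)

start=s0 accept=s1 s0-a->s1 s0-b->s0 s1-a->s0 s1-b->s1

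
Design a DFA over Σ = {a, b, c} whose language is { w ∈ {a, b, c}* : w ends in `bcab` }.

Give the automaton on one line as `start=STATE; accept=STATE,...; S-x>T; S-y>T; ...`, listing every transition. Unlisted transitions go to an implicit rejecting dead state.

start=S0; accept=S4; S0-a>S0; S0-b>S1; S0-c>S0; S1-a>S0; S1-b>S1; S1-c>S2; S2-a>S3; S2-b>S1; S2-c>S0; S3-a>S0; S3-b>S4; S3-c>S0; S4-a>S0; S4-b>S1; S4-c>S2

Let each state record the length of the longest suffix of the input read so far that is also a prefix of `bcab`. S1 means the last symbol is `b`; S2 means the last 2 symbols are `bc`; S3 means the last 3 symbols are `bca`; S4 means the last 4 symbols are `bcab`. Accept only at S4, where the string currently ends in `bcab`.
        a   b   c  
>  S0   S0  S1  S0 
   S1   S0  S1  S2 
   S2   S3  S1  S0 
   S3   S0  S4  S0 
 * S4   S0  S1  S2 
(> = start, * = accepting)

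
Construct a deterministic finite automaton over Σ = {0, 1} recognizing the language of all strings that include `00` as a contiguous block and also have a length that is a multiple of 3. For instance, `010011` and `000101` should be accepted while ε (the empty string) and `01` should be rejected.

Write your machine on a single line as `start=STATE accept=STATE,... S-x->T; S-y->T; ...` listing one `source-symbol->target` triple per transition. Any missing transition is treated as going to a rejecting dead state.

start=s0; accept=s6; s0-0->s1; s0-1->s2; s1-0->s3; s1-1->s4; s2-0->s5; s2-1->s4; s3-0->s6; s3-1->s6; s4-0->s7; s4-1->s0; s5-0->s6; s5-1->s0; s6-0->s8; s6-1->s8; s7-0->s8; s7-1->s2; s8-0->s3; s8-1->s3

Run two small machines in parallel and take their product. The first has 3 states tracking whether and how much of `00` has been seen; the second has 3 states tracking the input length modulo 3. A product state is a pair (one from each), accepting exactly when both do.
        0   1  
>  s0   s1  s2 
   s1   s3  s4 
   s2   s5  s4 
   s3   s6  s6 
   s4   s7  s0 
   s5   s6  s0 
 * s6   s8  s8 
   s7   s8  s2 
   s8   s3  s3 
(> = start, * = accepting)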